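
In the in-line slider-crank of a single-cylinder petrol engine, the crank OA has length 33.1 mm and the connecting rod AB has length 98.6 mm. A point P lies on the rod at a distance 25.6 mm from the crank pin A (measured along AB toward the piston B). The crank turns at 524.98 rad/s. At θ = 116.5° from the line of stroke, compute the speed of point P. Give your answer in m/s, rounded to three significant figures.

16.0

ω = 525 rad/s.  Crank-pin speed |V_A| = rω = 17.377 m/s, perpendicular to OA.
Rod angle: sinφ = −(r/L) sinθ ⇒ φ = -17.483°; ω_rod = −rω cosθ/√(L²−r²sin²θ) = +82.445 rad/s.
V_P = V_A + ω_rod × AP, with AP = 0.0256 m along the rod.
Components: V_Px = −rω sinθ − a·ω_rod·sinφ = -14.917 m/s;  V_Py = rω cosθ + a·ω_rod·cosφ = -5.7404 m/s.
|V_P| = √(V_Px² + V_Py²) = 15.983 m/s.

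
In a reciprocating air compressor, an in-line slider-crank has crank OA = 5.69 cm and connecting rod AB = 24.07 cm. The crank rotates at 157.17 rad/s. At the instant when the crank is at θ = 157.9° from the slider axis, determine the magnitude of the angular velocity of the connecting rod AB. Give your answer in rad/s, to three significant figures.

ω = 157.2 rad/s
The rod makes angle φ with the slider axis where L sinφ = r sinθ; differentiating, L cosφ·φ̇ = r ω cosθ.
L cosφ = √(L² − r² sin²θ) = 0.23975 m.
|ω_rod| = r ω |cosθ| / √(L² − r² sin²θ) = 0.0569·157.2·0.92653/0.23975 = 34.561 rad/s.

34.6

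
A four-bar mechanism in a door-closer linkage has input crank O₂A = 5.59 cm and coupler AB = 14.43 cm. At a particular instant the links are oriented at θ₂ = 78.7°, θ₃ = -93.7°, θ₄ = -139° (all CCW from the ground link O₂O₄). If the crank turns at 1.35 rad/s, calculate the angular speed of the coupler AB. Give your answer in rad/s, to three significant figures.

0.450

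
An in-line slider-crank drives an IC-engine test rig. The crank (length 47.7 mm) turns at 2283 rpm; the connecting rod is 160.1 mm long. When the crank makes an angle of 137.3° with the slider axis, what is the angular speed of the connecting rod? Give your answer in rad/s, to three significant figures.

53.5

ω = 239.1 rad/s (converted from 2283 rpm).
The rod makes angle φ with the slider axis where L sinφ = r sinθ; differentiating, L cosφ·φ̇ = r ω cosθ.
L cosφ = √(L² − r² sin²θ) = 0.1568 m.
|ω_rod| = r ω |cosθ| / √(L² − r² sin²θ) = 0.0477·239.1·0.73491/0.1568 = 53.45 rad/s.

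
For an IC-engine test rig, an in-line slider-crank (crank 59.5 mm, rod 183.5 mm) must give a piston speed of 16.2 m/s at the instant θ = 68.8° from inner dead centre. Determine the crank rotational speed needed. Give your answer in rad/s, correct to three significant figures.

For an in-line slider-crank, |v_piston| = rω|sinθ|·[1 + r cosθ/√(L² − r² sin²θ)].
With r = 0.0595 m, L = 0.1835 m, θ = 68.8°: the bracketed kinematic factor |dx/dθ| = 0.062297 m.
ω = v/|dx/dθ| = 16.2/0.062297 = 260.04 rad/s.

260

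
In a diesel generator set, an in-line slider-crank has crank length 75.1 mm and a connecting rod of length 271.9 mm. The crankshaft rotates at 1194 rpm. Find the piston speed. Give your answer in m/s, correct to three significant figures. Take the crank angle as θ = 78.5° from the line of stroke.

9.73

ω = 2π·1194/60 = 125 rad/s
For an in-line slider-crank, x = r cosθ + √(L² − r² sin²θ), so v = −rω sinθ·[1 + r cosθ/√(L² − r² sin²θ)].
With r = 0.0751 m, L = 0.2719 m, θ = 78.5°: √(L² − r² sin²θ) = 0.26175 m.
v = −0.0751·125·0.97992·[1 + 0.0751·0.19937/0.26175] = -9.728 m/s.
|v| = 9.728 m/s.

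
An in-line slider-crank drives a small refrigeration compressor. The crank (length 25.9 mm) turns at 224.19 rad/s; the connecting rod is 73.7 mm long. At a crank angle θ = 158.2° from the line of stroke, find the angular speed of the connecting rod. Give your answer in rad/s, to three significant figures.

73.8

ω = 224.2 rad/s
The rod makes angle φ with the slider axis where L sinφ = r sinθ; differentiating, L cosφ·φ̇ = r ω cosθ.
L cosφ = √(L² − r² sin²θ) = 0.07307 m.
|ω_rod| = r ω |cosθ| / √(L² − r² sin²θ) = 0.0259·224.2·0.92849/0.07307 = 73.783 rad/s.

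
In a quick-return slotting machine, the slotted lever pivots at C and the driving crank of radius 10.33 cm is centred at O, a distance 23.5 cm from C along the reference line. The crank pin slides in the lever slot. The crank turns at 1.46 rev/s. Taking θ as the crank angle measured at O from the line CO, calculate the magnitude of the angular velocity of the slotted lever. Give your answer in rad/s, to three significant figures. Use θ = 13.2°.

2.78

ω = 9.173 rad/s (from 1.46 rev/s).
Crank pin A relative to C: A = (d + r cosθ, r sinθ); lever angle φ = atan2(r sinθ, d + r cosθ).
Differentiating tanφ: φ̇ = rω(d cosθ + r)/(d² + r² + 2dr cosθ).
d² + r² + 2dr cosθ = |CA|² = 0.113164 m²;  d cosθ + r = +0.33209 m.
|ω_lever| = |0.1033·9.173·+0.33209| / 0.113164 = 2.7809 rad/s.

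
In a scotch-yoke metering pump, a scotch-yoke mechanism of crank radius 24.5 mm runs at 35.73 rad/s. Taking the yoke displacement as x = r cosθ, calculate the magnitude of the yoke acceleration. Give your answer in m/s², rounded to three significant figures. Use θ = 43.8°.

ω = 35.73 rad/s
x = r cosθ ⇒ ẍ = −rω² cosθ (ω constant).
|a| = rω²|cosθ| = 0.0245·(35.73)²·|cos 43.8°| = 22.575 m/s².

22.6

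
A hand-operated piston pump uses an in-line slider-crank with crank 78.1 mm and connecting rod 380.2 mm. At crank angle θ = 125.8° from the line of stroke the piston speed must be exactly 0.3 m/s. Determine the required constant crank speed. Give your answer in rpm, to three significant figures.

51.5

For an in-line slider-crank, |v_piston| = rω|sinθ|·[1 + r cosθ/√(L² − r² sin²θ)].
With r = 0.0781 m, L = 0.3802 m, θ = 125.8°: the bracketed kinematic factor |dx/dθ| = 0.055625 m.
ω = v/|dx/dθ| = 0.3/0.055625 = 5.3933 rad/s.
N = 60ω/(2π) = 51.502 rpm.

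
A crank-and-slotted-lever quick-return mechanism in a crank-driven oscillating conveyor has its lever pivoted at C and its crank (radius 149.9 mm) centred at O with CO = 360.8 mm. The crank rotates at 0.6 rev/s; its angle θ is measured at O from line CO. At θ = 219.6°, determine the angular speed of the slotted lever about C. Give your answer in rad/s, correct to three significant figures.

1.04

ω = 3.77 rad/s (from 0.6 rev/s).
Crank pin A relative to C: A = (d + r cosθ, r sinθ); lever angle φ = atan2(r sinθ, d + r cosθ).
Differentiating tanφ: φ̇ = rω(d cosθ + r)/(d² + r² + 2dr cosθ).
d² + r² + 2dr cosθ = |CA|² = 0.0693019 m²;  d cosθ + r = -0.1281 m.
|ω_lever| = |0.1499·3.77·-0.1281| / 0.0693019 = 1.0446 rad/s.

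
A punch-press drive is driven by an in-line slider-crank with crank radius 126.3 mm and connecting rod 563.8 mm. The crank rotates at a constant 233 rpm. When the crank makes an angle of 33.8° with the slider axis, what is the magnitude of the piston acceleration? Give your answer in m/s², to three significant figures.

ω = 2π·233/60 = 24.4 rad/s
x(θ) = r cosθ + √(L² − r² sin²θ); with ω constant, a = ω²·d²x/dθ².
d²x/dθ² = −r cosθ − r²(cos2θ)/√u − r⁴ sin²2θ/(4u^{3/2}),  u = L² − r² sin²θ = 0.312934 m².
Substituting r = 0.1263 m, L = 0.5638 m, θ = 33.8°: d²x/dθ² = -0.11613 m.
a = ω²·d²x/dθ² = (24.4)²·(-0.11613) = -69.138 m/s²;  |a| = 69.138 m/s².

69.1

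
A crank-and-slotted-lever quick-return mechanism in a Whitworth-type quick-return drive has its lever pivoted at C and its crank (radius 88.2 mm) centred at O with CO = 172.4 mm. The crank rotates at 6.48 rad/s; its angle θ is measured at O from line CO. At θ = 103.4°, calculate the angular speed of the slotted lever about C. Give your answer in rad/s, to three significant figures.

0.905

ω = 6.48 rad/s
Crank pin A relative to C: A = (d + r cosθ, r sinθ); lever angle φ = atan2(r sinθ, d + r cosθ).
Differentiating tanφ: φ̇ = rω(d cosθ + r)/(d² + r² + 2dr cosθ).
d² + r² + 2dr cosθ = |CA|² = 0.0304532 m²;  d cosθ + r = +0.048247 m.
|ω_lever| = |0.0882·6.48·+0.048247| / 0.0304532 = 0.90548 rad/s.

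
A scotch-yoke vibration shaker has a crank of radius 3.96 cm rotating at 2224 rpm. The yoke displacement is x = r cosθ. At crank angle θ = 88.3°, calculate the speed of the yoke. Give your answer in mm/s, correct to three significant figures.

9220

ω = 232.9 rad/s (from 2224 rpm).
x = r cosθ ⇒ ẋ = −rω sinθ.
|v| = rω|sinθ| = 0.0396·232.9·|sin 88.3°| = 9.2187 m/s = 9218.7 mm/s.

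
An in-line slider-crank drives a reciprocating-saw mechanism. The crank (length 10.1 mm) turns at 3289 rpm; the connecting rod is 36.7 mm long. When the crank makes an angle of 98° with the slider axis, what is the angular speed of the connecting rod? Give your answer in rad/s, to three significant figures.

13.7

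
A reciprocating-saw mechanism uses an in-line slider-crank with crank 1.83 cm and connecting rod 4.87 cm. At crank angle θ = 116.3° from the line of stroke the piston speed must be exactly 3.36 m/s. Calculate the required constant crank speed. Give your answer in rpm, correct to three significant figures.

2380

For an in-line slider-crank, |v_piston| = rω|sinθ|·[1 + r cosθ/√(L² − r² sin²θ)].
With r = 0.0183 m, L = 0.0487 m, θ = 116.3°: the bracketed kinematic factor |dx/dθ| = 0.013505 m.
ω = v/|dx/dθ| = 3.36/0.013505 = 248.8 rad/s.
N = 60ω/(2π) = 2375.9 rpm.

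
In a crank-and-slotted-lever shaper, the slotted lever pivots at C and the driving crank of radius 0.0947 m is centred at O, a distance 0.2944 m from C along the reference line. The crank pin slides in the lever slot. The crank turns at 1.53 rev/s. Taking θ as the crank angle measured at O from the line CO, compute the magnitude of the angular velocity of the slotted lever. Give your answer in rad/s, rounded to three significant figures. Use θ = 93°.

0.779

ω = 9.613 rad/s (from 1.53 rev/s).
Crank pin A relative to C: A = (d + r cosθ, r sinθ); lever angle φ = atan2(r sinθ, d + r cosθ).
Differentiating tanφ: φ̇ = rω(d cosθ + r)/(d² + r² + 2dr cosθ).
d² + r² + 2dr cosθ = |CA|² = 0.0927212 m²;  d cosθ + r = +0.079292 m.
|ω_lever| = |0.0947·9.613·+0.079292| / 0.0927212 = 0.77853 rad/s.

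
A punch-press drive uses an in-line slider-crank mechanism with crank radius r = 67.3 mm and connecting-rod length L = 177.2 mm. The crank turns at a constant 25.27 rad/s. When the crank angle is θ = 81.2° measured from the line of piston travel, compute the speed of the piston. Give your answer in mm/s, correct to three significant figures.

1790

ω = 25.27 rad/s
For an in-line slider-crank, x = r cosθ + √(L² − r² sin²θ), so v = −rω sinθ·[1 + r cosθ/√(L² − r² sin²θ)].
With r = 0.0673 m, L = 0.1772 m, θ = 81.2°: √(L² − r² sin²θ) = 0.16425 m.
v = −0.0673·25.27·0.98823·[1 + 0.0673·0.15299/0.16425] = -1.786 m/s.
|v| = 1.786 m/s = 1786 mm/s.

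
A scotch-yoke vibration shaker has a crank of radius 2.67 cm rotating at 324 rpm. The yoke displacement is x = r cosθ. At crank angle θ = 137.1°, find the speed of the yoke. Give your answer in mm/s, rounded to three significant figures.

617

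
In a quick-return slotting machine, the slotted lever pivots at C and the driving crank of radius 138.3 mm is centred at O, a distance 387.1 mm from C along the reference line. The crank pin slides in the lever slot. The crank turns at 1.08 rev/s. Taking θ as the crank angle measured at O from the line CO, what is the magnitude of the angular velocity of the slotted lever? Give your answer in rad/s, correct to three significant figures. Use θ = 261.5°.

0.497

ω = 6.786 rad/s (from 1.08 rev/s).
Crank pin A relative to C: A = (d + r cosθ, r sinθ); lever angle φ = atan2(r sinθ, d + r cosθ).
Differentiating tanφ: φ̇ = rω(d cosθ + r)/(d² + r² + 2dr cosθ).
d² + r² + 2dr cosθ = |CA|² = 0.153147 m²;  d cosθ + r = +0.081083 m.
|ω_lever| = |0.1383·6.786·+0.081083| / 0.153147 = 0.49687 rad/s.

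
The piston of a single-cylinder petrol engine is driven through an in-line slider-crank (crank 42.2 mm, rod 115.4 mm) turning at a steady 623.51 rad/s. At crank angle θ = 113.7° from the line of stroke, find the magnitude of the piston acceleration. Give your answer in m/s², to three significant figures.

ω = 623.5 rad/s
x(θ) = r cosθ + √(L² − r² sin²θ); with ω constant, a = ω²·d²x/dθ².
d²x/dθ² = −r cosθ − r²(cos2θ)/√u − r⁴ sin²2θ/(4u^{3/2}),  u = L² − r² sin²θ = 0.011824 m².
Substituting r = 0.0422 m, L = 0.1154 m, θ = 113.7°: d²x/dθ² = +0.027713 m.
a = ω²·d²x/dθ² = (623.5)²·(+0.027713) = +10774 m/s²;  |a| = 10774 m/s².

10800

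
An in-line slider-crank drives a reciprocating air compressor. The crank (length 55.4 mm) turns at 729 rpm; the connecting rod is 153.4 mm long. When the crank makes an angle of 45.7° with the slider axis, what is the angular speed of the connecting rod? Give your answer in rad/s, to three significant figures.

ω = 76.34 rad/s (converted from 729 rpm).
The rod makes angle φ with the slider axis where L sinφ = r sinθ; differentiating, L cosφ·φ̇ = r ω cosθ.
L cosφ = √(L² − r² sin²θ) = 0.14819 m.
|ω_rod| = r ω |cosθ| / √(L² − r² sin²θ) = 0.0554·76.34·0.69842/0.14819 = 19.933 rad/s.

19.9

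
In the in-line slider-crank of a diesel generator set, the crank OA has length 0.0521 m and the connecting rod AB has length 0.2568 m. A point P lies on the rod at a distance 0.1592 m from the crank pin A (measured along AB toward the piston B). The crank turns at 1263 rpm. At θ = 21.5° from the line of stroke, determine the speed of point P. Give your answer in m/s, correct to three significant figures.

3.73

ω = 132.3 rad/s.  Crank-pin speed |V_A| = rω = 6.8908 m/s, perpendicular to OA.
Rod angle: sinφ = −(r/L) sinθ ⇒ φ = -4.264°; ω_rod = −rω cosθ/√(L²−r²sin²θ) = -25.036 rad/s.
V_P = V_A + ω_rod × AP, with AP = 0.1592 m along the rod.
Components: V_Px = −rω sinθ − a·ω_rod·sinφ = -2.8218 m/s;  V_Py = rω cosθ + a·ω_rod·cosφ = +2.4367 m/s.
|V_P| = √(V_Px² + V_Py²) = 3.7283 m/s.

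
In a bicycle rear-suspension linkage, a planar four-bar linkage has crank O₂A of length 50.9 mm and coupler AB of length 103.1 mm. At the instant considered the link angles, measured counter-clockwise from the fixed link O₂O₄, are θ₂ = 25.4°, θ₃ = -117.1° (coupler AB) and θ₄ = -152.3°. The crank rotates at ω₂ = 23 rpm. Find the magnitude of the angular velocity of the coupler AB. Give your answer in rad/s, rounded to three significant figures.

0.0828

ω₂ = 2.409 rad/s (from 23 rpm).
Differentiating the loop-closure r₂e^{iθ₂}+r₃e^{iθ₃}=r₁+r₄e^{iθ₄} gives r₂ω₂e^{iθ₂}+r₃ω₃e^{iθ₃}=r₄ω₄e^{iθ₄}.
Eliminating the other unknown: ω₃ = r₂ω₂ sin(θ₄−θ₂) / [r₃ sin(θ₃−θ₄)].
Numerator sine = -0.04013; denominator sine = +0.57643.
Result = 0.0509·2.409·(-0.04013) / (0.1031·(+0.57643)) = -0.082786 rad/s; magnitude 0.082786 rad/s.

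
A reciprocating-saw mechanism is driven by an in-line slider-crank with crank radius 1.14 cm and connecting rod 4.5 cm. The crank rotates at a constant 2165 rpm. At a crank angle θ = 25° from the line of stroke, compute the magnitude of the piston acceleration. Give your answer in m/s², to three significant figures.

628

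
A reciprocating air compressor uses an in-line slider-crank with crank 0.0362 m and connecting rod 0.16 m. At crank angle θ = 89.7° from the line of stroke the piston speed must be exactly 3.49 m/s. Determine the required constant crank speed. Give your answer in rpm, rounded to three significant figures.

920

For an in-line slider-crank, |v_piston| = rω|sinθ|·[1 + r cosθ/√(L² − r² sin²θ)].
With r = 0.0362 m, L = 0.16 m, θ = 89.7°: the bracketed kinematic factor |dx/dθ| = 0.036244 m.
ω = v/|dx/dθ| = 3.49/0.036244 = 96.293 rad/s.
N = 60ω/(2π) = 919.53 rpm.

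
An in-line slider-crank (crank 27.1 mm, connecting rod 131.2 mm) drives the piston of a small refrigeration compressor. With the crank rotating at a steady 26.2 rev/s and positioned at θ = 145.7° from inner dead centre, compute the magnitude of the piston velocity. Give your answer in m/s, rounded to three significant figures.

2.08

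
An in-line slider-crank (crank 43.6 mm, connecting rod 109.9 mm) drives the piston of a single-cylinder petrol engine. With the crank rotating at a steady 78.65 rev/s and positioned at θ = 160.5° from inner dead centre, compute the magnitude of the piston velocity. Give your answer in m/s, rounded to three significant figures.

ω = 2π·78.7 = 494.2 rad/s
For an in-line slider-crank, x = r cosθ + √(L² − r² sin²θ), so v = −rω sinθ·[1 + r cosθ/√(L² − r² sin²θ)].
With r = 0.0436 m, L = 0.1099 m, θ = 160.5°: √(L² − r² sin²θ) = 0.10893 m.
v = −0.0436·494.2·0.33381·[1 + 0.0436·-0.94264/0.10893] = -4.4786 m/s.
|v| = 4.4786 m/s.

4.48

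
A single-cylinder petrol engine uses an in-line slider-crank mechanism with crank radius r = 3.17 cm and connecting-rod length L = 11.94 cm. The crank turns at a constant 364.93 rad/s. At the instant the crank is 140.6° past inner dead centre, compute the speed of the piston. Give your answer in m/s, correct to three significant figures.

5.81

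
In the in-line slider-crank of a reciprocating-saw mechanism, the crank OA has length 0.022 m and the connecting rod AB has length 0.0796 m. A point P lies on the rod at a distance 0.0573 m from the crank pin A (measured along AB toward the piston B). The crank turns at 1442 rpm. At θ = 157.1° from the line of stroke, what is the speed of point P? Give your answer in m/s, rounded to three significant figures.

1.36

ω = 151 rad/s.  Crank-pin speed |V_A| = rω = 3.3221 m/s, perpendicular to OA.
Rod angle: sinφ = −(r/L) sinθ ⇒ φ = -6.174°; ω_rod = −rω cosθ/√(L²−r²sin²θ) = +38.67 rad/s.
V_P = V_A + ω_rod × AP, with AP = 0.0573 m along the rod.
Components: V_Px = −rω sinθ − a·ω_rod·sinφ = -1.0544 m/s;  V_Py = rω cosθ + a·ω_rod·cosφ = -0.85734 m/s.
|V_P| = √(V_Px² + V_Py²) = 1.359 m/s.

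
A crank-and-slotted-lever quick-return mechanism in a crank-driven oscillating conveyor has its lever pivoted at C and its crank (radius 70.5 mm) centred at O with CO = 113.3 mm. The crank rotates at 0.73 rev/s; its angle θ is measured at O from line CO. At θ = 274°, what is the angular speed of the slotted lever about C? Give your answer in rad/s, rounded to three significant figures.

1.34

ω = 4.587 rad/s (from 0.73 rev/s).
Crank pin A relative to C: A = (d + r cosθ, r sinθ); lever angle φ = atan2(r sinθ, d + r cosθ).
Differentiating tanφ: φ̇ = rω(d cosθ + r)/(d² + r² + 2dr cosθ).
d² + r² + 2dr cosθ = |CA|² = 0.0189215 m²;  d cosθ + r = +0.078403 m.
|ω_lever| = |0.0705·4.587·+0.078403| / 0.0189215 = 1.3399 rad/s.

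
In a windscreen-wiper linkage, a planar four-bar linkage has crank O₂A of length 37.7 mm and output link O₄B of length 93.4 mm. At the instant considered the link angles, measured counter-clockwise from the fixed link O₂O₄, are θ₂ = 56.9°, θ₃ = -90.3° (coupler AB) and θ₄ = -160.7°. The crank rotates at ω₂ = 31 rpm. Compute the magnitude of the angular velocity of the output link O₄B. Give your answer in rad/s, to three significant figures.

0.753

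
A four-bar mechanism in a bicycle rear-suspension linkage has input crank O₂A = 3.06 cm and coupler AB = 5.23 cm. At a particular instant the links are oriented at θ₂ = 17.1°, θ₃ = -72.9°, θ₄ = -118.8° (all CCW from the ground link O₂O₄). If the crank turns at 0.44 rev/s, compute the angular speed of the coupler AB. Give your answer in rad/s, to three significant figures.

1.57

ω₂ = 2.765 rad/s (from 0.44 rev/s).
Differentiating the loop-closure r₂e^{iθ₂}+r₃e^{iθ₃}=r₁+r₄e^{iθ₄} gives r₂ω₂e^{iθ₂}+r₃ω₃e^{iθ₃}=r₄ω₄e^{iθ₄}.
Eliminating the other unknown: ω₃ = r₂ω₂ sin(θ₄−θ₂) / [r₃ sin(θ₃−θ₄)].
Numerator sine = -0.69591; denominator sine = +0.71813.
Result = 0.0306·2.765·(-0.69591) / (0.0523·(+0.71813)) = -1.5675 rad/s; magnitude 1.5675 rad/s.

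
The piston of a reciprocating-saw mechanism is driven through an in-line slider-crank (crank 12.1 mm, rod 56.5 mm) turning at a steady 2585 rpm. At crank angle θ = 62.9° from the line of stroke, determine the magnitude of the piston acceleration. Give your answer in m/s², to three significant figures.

292

ω = 2π·2585/60 = 270.7 rad/s
x(θ) = r cosθ + √(L² − r² sin²θ); with ω constant, a = ω²·d²x/dθ².
d²x/dθ² = −r cosθ − r²(cos2θ)/√u − r⁴ sin²2θ/(4u^{3/2}),  u = L² − r² sin²θ = 0.00307622 m².
Substituting r = 0.0121 m, L = 0.0565 m, θ = 62.9°: d²x/dθ² = -0.0039886 m.
a = ω²·d²x/dθ² = (270.7)²·(-0.0039886) = -292.28 m/s²;  |a| = 292.28 m/s².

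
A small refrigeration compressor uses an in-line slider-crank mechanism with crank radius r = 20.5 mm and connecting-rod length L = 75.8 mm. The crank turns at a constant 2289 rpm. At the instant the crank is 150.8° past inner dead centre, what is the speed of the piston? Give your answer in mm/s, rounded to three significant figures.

1830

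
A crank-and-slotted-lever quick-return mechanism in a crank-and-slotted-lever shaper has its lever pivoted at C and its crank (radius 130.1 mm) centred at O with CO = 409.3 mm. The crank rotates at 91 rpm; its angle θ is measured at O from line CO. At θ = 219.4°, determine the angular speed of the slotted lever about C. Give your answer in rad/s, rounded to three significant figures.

2.26

ω = 9.529 rad/s (from 91 rpm).
Crank pin A relative to C: A = (d + r cosθ, r sinθ); lever angle φ = atan2(r sinθ, d + r cosθ).
Differentiating tanφ: φ̇ = rω(d cosθ + r)/(d² + r² + 2dr cosθ).
d² + r² + 2dr cosθ = |CA|² = 0.102156 m²;  d cosθ + r = -0.18618 m.
|ω_lever| = |0.1301·9.529·-0.18618| / 0.102156 = 2.2595 rad/s.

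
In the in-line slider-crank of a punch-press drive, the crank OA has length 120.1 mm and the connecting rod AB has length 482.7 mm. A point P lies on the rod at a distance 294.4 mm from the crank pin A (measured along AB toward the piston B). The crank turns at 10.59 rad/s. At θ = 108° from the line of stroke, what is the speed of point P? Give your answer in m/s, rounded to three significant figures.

1.16

ω = 10.59 rad/s.  Crank-pin speed |V_A| = rω = 1.2719 m/s, perpendicular to OA.
Rod angle: sinφ = −(r/L) sinθ ⇒ φ = -13.688°; ω_rod = −rω cosθ/√(L²−r²sin²θ) = +0.83802 rad/s.
V_P = V_A + ω_rod × AP, with AP = 0.2944 m along the rod.
Components: V_Px = −rω sinθ − a·ω_rod·sinφ = -1.1512 m/s;  V_Py = rω cosθ + a·ω_rod·cosφ = -0.15332 m/s.
|V_P| = √(V_Px² + V_Py²) = 1.1614 m/s.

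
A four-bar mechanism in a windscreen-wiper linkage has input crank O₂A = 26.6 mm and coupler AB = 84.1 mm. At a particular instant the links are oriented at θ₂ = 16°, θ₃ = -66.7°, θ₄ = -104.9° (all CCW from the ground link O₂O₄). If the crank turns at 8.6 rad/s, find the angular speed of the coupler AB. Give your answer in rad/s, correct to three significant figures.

ω₂ = 8.6 rad/s
Differentiating the loop-closure r₂e^{iθ₂}+r₃e^{iθ₃}=r₁+r₄e^{iθ₄} gives r₂ω₂e^{iθ₂}+r₃ω₃e^{iθ₃}=r₄ω₄e^{iθ₄}.
Eliminating the other unknown: ω₃ = r₂ω₂ sin(θ₄−θ₂) / [r₃ sin(θ₃−θ₄)].
Numerator sine = -0.85806; denominator sine = +0.61841.
Result = 0.0266·8.6·(-0.85806) / (0.0841·(+0.61841)) = -3.7742 rad/s; magnitude 3.7742 rad/s.

3.77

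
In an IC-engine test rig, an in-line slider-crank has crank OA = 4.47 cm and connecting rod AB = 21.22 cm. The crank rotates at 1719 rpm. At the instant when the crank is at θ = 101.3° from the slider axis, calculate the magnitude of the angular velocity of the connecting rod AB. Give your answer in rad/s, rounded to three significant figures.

7.59

ω = 180 rad/s (converted from 1719 rpm).
The rod makes angle φ with the slider axis where L sinφ = r sinθ; differentiating, L cosφ·φ̇ = r ω cosθ.
L cosφ = √(L² − r² sin²θ) = 0.20762 m.
|ω_rod| = r ω |cosθ| / √(L² − r² sin²θ) = 0.0447·180·0.19595/0.20762 = 7.594 rad/s.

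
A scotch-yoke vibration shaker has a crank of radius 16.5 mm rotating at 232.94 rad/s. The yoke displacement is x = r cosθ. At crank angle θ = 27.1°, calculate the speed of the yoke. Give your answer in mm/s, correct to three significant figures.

ω = 232.9 rad/s
x = r cosθ ⇒ ẋ = −rω sinθ.
|v| = rω|sinθ| = 0.0165·232.9·|sin 27.1°| = 1.7509 m/s = 1750.9 mm/s.

1750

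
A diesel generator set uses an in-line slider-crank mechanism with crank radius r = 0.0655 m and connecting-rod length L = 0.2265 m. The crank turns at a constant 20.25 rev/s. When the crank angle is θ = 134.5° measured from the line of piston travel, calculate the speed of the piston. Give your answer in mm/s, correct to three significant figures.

ω = 2π·20.2 = 127.2 rad/s
For an in-line slider-crank, x = r cosθ + √(L² − r² sin²θ), so v = −rω sinθ·[1 + r cosθ/√(L² − r² sin²θ)].
With r = 0.0655 m, L = 0.2265 m, θ = 134.5°: √(L² − r² sin²θ) = 0.22163 m.
v = −0.0655·127.2·0.71325·[1 + 0.0655·-0.70091/0.22163] = -4.7128 m/s.
|v| = 4.7128 m/s = 4712.8 mm/s.

4710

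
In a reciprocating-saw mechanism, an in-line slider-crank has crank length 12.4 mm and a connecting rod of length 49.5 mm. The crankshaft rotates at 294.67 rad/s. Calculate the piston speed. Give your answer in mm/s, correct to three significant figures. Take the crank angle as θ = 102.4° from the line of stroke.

ω = 294.7 rad/s
For an in-line slider-crank, x = r cosθ + √(L² − r² sin²θ), so v = −rω sinθ·[1 + r cosθ/√(L² − r² sin²θ)].
With r = 0.0124 m, L = 0.0495 m, θ = 102.4°: √(L² − r² sin²θ) = 0.047996 m.
v = −0.0124·294.7·0.97667·[1 + 0.0124·-0.21474/0.047996] = -3.3707 m/s.
|v| = 3.3707 m/s = 3370.7 mm/s.

3370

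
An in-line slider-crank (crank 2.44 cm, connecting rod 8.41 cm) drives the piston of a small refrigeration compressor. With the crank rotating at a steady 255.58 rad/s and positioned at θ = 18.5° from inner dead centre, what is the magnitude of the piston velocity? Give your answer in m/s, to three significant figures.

2.53

ω = 255.6 rad/s
For an in-line slider-crank, x = r cosθ + √(L² − r² sin²θ), so v = −rω sinθ·[1 + r cosθ/√(L² − r² sin²θ)].
With r = 0.0244 m, L = 0.0841 m, θ = 18.5°: √(L² − r² sin²θ) = 0.083743 m.
v = −0.0244·255.6·0.31730·[1 + 0.0244·0.94832/0.083743] = -2.5255 m/s.
|v| = 2.5255 m/s.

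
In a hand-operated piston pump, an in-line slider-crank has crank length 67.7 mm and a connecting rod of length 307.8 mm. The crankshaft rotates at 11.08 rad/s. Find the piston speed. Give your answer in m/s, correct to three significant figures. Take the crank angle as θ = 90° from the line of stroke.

ω = 11.08 rad/s
For an in-line slider-crank, x = r cosθ + √(L² − r² sin²θ), so v = −rω sinθ·[1 + r cosθ/√(L² − r² sin²θ)].
With r = 0.0677 m, L = 0.3078 m, θ = 90°: √(L² − r² sin²θ) = 0.30026 m.
v = −0.0677·11.08·1.00000·[1 + 0.0677·0.00000/0.30026] = -0.75012 m/s.
|v| = 0.75012 m/s.

0.750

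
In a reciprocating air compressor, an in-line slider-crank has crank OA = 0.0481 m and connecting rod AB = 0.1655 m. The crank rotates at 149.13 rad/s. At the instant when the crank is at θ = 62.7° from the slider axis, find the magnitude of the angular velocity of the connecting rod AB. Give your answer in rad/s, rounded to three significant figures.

20.6

ω = 149.1 rad/s
The rod makes angle φ with the slider axis where L sinφ = r sinθ; differentiating, L cosφ·φ̇ = r ω cosθ.
L cosφ = √(L² − r² sin²θ) = 0.15989 m.
|ω_rod| = r ω |cosθ| / √(L² − r² sin²θ) = 0.0481·149.1·0.45865/0.15989 = 20.577 rad/s.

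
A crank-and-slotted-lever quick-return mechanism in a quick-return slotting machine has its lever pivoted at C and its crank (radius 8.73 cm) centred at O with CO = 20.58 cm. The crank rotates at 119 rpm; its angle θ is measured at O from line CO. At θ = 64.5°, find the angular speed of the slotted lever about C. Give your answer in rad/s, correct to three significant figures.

2.92

ω = 12.46 rad/s (from 119 rpm).
Crank pin A relative to C: A = (d + r cosθ, r sinθ); lever angle φ = atan2(r sinθ, d + r cosθ).
Differentiating tanφ: φ̇ = rω(d cosθ + r)/(d² + r² + 2dr cosθ).
d² + r² + 2dr cosθ = |CA|² = 0.0654443 m²;  d cosθ + r = +0.1759 m.
|ω_lever| = |0.0873·12.46·+0.1759| / 0.0654443 = 2.924 rad/s.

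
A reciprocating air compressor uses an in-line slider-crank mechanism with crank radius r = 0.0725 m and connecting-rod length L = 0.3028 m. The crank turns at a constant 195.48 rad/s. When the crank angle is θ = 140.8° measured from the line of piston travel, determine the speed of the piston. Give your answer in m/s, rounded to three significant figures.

7.28

ω = 195.5 rad/s
For an in-line slider-crank, x = r cosθ + √(L² − r² sin²θ), so v = −rω sinθ·[1 + r cosθ/√(L² − r² sin²θ)].
With r = 0.0725 m, L = 0.3028 m, θ = 140.8°: √(L² − r² sin²θ) = 0.29931 m.
v = −0.0725·195.5·0.63203·[1 + 0.0725·-0.77494/0.29931] = -7.2759 m/s.
|v| = 7.2759 m/s.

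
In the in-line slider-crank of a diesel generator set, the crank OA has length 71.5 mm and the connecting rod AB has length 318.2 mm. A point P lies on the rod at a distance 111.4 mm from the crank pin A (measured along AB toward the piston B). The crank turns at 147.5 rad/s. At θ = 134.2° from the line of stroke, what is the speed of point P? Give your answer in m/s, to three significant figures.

ω = 147.5 rad/s.  Crank-pin speed |V_A| = rω = 10.546 m/s, perpendicular to OA.
Rod angle: sinφ = −(r/L) sinθ ⇒ φ = -9.270°; ω_rod = −rω cosθ/√(L²−r²sin²θ) = +23.412 rad/s.
V_P = V_A + ω_rod × AP, with AP = 0.1114 m along the rod.
Components: V_Px = −rω sinθ − a·ω_rod·sinφ = -7.1406 m/s;  V_Py = rω cosθ + a·ω_rod·cosφ = -4.7784 m/s.
|V_P| = √(V_Px² + V_Py²) = 8.5919 m/s.

8.59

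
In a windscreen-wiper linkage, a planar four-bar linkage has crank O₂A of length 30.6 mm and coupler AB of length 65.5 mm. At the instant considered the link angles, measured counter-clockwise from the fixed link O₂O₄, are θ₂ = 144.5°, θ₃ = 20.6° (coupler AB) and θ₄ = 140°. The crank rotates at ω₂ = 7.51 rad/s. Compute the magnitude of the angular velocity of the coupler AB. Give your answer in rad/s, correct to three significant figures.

0.316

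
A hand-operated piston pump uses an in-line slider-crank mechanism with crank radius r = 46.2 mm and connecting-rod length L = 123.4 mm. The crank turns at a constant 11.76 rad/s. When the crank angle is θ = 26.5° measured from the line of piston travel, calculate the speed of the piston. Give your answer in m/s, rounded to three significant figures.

ω = 11.76 rad/s
For an in-line slider-crank, x = r cosθ + √(L² − r² sin²θ), so v = −rω sinθ·[1 + r cosθ/√(L² − r² sin²θ)].
With r = 0.0462 m, L = 0.1234 m, θ = 26.5°: √(L² − r² sin²θ) = 0.12167 m.
v = −0.0462·11.76·0.44620·[1 + 0.0462·0.89493/0.12167] = -0.32481 m/s.
|v| = 0.32481 m/s.

0.325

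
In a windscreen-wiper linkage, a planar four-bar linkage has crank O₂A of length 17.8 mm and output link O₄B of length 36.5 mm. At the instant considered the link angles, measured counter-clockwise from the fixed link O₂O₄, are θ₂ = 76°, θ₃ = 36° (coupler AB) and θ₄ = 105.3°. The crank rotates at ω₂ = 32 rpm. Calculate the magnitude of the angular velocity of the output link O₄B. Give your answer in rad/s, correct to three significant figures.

ω₂ = 3.351 rad/s (from 32 rpm).
Differentiating the loop-closure r₂e^{iθ₂}+r₃e^{iθ₃}=r₁+r₄e^{iθ₄} gives r₂ω₂e^{iθ₂}+r₃ω₃e^{iθ₃}=r₄ω₄e^{iθ₄}.
Eliminating the other unknown: ω₄ = r₂ω₂ sin(θ₂−θ₃) / [r₄ sin(θ₄−θ₃)].
Numerator sine = +0.64279; denominator sine = +0.93544.
Result = 0.0178·3.351·(+0.64279) / (0.0365·(+0.93544)) = +1.1229 rad/s; magnitude 1.1229 rad/s.

1.12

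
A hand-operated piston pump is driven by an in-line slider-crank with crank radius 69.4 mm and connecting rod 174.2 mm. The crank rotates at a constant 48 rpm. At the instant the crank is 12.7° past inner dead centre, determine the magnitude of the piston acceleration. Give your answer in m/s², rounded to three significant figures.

2.35

ω = 2π·48/60 = 5.027 rad/s
x(θ) = r cosθ + √(L² − r² sin²θ); with ω constant, a = ω²·d²x/dθ².
d²x/dθ² = −r cosθ − r²(cos2θ)/√u − r⁴ sin²2θ/(4u^{3/2}),  u = L² − r² sin²θ = 0.0301129 m².
Substituting r = 0.0694 m, L = 0.1742 m, θ = 12.7°: d²x/dθ² = -0.092978 m.
a = ω²·d²x/dθ² = (5.027)²·(-0.092978) = -2.3492 m/s²;  |a| = 2.3492 m/s².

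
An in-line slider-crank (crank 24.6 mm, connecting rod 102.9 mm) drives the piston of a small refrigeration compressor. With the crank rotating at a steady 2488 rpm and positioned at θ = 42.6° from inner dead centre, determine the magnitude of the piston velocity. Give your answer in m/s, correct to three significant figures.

5.11

ω = 2π·2488/60 = 260.5 rad/s
For an in-line slider-crank, x = r cosθ + √(L² − r² sin²θ), so v = −rω sinθ·[1 + r cosθ/√(L² − r² sin²θ)].
With r = 0.0246 m, L = 0.1029 m, θ = 42.6°: √(L² − r² sin²θ) = 0.10154 m.
v = −0.0246·260.5·0.67688·[1 + 0.0246·0.73610/0.10154] = -5.112 m/s.
|v| = 5.112 m/s.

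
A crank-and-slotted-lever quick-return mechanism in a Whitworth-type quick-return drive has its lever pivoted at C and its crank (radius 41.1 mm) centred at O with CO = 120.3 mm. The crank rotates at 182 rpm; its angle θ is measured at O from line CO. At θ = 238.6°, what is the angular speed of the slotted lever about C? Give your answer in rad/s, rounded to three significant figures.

ω = 19.06 rad/s (from 182 rpm).
Crank pin A relative to C: A = (d + r cosθ, r sinθ); lever angle φ = atan2(r sinθ, d + r cosθ).
Differentiating tanφ: φ̇ = rω(d cosθ + r)/(d² + r² + 2dr cosθ).
d² + r² + 2dr cosθ = |CA|² = 0.0110092 m²;  d cosθ + r = -0.021577 m.
|ω_lever| = |0.0411·19.06·-0.021577| / 0.0110092 = 1.5353 rad/s.

1.54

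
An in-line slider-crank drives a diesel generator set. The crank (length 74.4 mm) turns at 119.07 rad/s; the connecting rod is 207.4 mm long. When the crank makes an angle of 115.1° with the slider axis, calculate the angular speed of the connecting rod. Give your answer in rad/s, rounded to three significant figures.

19.2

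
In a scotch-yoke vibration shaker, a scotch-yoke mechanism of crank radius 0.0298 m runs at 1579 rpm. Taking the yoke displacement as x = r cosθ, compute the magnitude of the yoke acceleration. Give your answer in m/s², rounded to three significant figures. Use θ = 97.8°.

ω = 165.4 rad/s (from 1579 rpm).
x = r cosθ ⇒ ẍ = −rω² cosθ (ω constant).
|a| = rω²|cosθ| = 0.0298·(165.4)²·|cos 97.8°| = 110.58 m/s².

111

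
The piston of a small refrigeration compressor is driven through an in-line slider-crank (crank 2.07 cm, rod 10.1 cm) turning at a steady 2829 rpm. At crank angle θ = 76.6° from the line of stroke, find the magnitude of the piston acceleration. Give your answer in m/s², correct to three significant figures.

82.7

ω = 2π·2829/60 = 296.3 rad/s
x(θ) = r cosθ + √(L² − r² sin²θ); with ω constant, a = ω²·d²x/dθ².
d²x/dθ² = −r cosθ − r²(cos2θ)/√u − r⁴ sin²2θ/(4u^{3/2}),  u = L² − r² sin²θ = 0.00979552 m².
Substituting r = 0.0207 m, L = 0.101 m, θ = 76.6°: d²x/dθ² = -0.00094245 m.
a = ω²·d²x/dθ² = (296.3)²·(-0.00094245) = -82.715 m/s²;  |a| = 82.715 m/s².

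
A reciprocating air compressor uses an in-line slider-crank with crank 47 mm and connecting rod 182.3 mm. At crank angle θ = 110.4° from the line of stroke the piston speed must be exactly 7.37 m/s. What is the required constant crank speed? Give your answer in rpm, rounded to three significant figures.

For an in-line slider-crank, |v_piston| = rω|sinθ|·[1 + r cosθ/√(L² − r² sin²θ)].
With r = 0.047 m, L = 0.1823 m, θ = 110.4°: the bracketed kinematic factor |dx/dθ| = 0.039972 m.
ω = v/|dx/dθ| = 7.37/0.039972 = 184.38 rad/s.
N = 60ω/(2π) = 1760.7 rpm.

1760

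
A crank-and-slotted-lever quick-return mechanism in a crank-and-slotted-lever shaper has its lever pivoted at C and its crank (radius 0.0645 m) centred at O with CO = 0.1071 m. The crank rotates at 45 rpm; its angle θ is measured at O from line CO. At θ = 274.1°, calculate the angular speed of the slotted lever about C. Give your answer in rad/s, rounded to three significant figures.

ω = 4.712 rad/s (from 45 rpm).
Crank pin A relative to C: A = (d + r cosθ, r sinθ); lever angle φ = atan2(r sinθ, d + r cosθ).
Differentiating tanφ: φ̇ = rω(d cosθ + r)/(d² + r² + 2dr cosθ).
d² + r² + 2dr cosθ = |CA|² = 0.0166185 m²;  d cosθ + r = +0.072157 m.
|ω_lever| = |0.0645·4.712·+0.072157| / 0.0166185 = 1.3197 rad/s.

1.32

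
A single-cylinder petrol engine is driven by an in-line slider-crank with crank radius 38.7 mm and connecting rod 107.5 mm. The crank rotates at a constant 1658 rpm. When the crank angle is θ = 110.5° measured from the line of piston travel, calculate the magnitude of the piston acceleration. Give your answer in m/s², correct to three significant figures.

738

ω = 2π·1658/60 = 173.6 rad/s
x(θ) = r cosθ + √(L² − r² sin²θ); with ω constant, a = ω²·d²x/dθ².
d²x/dθ² = −r cosθ − r²(cos2θ)/√u − r⁴ sin²2θ/(4u^{3/2}),  u = L² − r² sin²θ = 0.0102422 m².
Substituting r = 0.0387 m, L = 0.1075 m, θ = 110.5°: d²x/dθ² = +0.024489 m.
a = ω²·d²x/dθ² = (173.6)²·(+0.024489) = +738.24 m/s²;  |a| = 738.24 m/s².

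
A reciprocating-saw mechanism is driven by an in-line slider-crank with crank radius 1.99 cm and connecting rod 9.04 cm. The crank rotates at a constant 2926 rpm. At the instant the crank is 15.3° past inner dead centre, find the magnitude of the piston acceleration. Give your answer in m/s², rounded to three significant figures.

ω = 2π·2926/60 = 306.4 rad/s
x(θ) = r cosθ + √(L² − r² sin²θ); with ω constant, a = ω²·d²x/dθ².
d²x/dθ² = −r cosθ − r²(cos2θ)/√u − r⁴ sin²2θ/(4u^{3/2}),  u = L² − r² sin²θ = 0.00814459 m².
Substituting r = 0.0199 m, L = 0.0904 m, θ = 15.3°: d²x/dθ² = -0.022985 m.
a = ω²·d²x/dθ² = (306.4)²·(-0.022985) = -2158 m/s²;  |a| = 2158 m/s².

2160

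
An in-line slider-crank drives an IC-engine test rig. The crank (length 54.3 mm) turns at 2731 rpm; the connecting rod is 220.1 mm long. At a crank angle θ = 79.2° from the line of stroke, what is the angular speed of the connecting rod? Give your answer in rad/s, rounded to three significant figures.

13.6

ω = 286 rad/s (converted from 2731 rpm).
The rod makes angle φ with the slider axis where L sinφ = r sinθ; differentiating, L cosφ·φ̇ = r ω cosθ.
L cosφ = √(L² − r² sin²θ) = 0.21354 m.
|ω_rod| = r ω |cosθ| / √(L² − r² sin²θ) = 0.0543·286·0.18738/0.21354 = 13.627 rad/s.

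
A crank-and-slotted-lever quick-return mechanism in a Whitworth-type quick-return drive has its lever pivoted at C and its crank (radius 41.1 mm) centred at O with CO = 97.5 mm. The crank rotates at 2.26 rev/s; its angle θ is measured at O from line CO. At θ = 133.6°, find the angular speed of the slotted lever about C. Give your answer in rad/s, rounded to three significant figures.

2.69

ω = 14.2 rad/s (from 2.26 rev/s).
Crank pin A relative to C: A = (d + r cosθ, r sinθ); lever angle φ = atan2(r sinθ, d + r cosθ).
Differentiating tanφ: φ̇ = rω(d cosθ + r)/(d² + r² + 2dr cosθ).
d² + r² + 2dr cosθ = |CA|² = 0.0056685 m²;  d cosθ + r = -0.026138 m.
|ω_lever| = |0.0411·14.2·-0.026138| / 0.0056685 = 2.6911 rad/s.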